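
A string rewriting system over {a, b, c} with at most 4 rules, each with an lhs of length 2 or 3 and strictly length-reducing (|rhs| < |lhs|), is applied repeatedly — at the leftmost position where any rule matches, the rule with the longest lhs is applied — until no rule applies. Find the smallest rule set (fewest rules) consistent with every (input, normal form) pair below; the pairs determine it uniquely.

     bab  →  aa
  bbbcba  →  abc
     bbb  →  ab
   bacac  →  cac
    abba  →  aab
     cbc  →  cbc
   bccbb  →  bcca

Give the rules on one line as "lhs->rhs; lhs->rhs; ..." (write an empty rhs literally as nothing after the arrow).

ba->; bab->aa; bb->a; bba->ab

  | bab => aa
  | bbbcba => abcba => abc
  | bbb => ab
  | bacac => cac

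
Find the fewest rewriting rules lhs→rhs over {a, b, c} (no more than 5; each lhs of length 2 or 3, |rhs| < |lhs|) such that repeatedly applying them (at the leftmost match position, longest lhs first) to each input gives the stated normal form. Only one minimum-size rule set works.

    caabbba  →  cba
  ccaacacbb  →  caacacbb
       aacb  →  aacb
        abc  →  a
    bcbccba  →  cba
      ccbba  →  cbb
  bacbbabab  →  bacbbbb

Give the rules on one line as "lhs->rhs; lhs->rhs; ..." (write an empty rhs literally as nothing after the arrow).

  | caabbba => cabba => cba
  | ccaacacbb => caacacbb
  | aacb
  | abc => a

abb->b; bba->bb; bc->; cc->c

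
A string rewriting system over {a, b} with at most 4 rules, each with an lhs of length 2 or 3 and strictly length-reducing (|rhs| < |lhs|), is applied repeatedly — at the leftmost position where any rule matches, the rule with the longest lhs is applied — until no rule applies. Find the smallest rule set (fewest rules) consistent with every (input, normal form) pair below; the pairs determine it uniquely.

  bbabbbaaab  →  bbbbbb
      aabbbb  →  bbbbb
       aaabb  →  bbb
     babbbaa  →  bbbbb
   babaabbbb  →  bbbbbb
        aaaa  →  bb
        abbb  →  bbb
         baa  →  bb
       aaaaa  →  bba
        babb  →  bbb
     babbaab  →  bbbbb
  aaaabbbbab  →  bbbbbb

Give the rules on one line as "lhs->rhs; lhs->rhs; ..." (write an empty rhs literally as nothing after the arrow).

  | bbabbbaaab => bbbbbaaab => bbbbbbab => bbbbbb
  | aabbbb => bbbbb
  | aaabb => babb => bbb
  | babbbaa => bbbbaa => bbbbb

aa->b; ab->; abb->bb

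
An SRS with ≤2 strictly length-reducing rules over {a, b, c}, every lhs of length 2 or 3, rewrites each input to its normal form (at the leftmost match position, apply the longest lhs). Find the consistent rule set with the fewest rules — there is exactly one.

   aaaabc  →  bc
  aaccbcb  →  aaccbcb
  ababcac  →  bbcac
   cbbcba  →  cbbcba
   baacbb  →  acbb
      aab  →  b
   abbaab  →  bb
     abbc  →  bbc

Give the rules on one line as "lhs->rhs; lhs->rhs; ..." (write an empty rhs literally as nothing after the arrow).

ab->b; baa->a

  | aaaabc => aaabc => aabc => abc => bc
  | aaccbcb
  | ababcac => babcac => bbcac
  | cbbcba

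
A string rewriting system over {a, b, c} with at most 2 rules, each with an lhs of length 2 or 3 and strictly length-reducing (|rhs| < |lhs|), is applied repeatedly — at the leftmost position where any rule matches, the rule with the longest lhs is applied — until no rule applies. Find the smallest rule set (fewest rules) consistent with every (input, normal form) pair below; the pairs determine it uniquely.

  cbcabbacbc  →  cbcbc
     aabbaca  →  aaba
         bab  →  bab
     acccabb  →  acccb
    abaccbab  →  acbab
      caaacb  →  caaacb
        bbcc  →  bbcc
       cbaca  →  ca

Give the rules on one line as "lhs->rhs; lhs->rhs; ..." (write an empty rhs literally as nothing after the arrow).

  | cbcabbacbc => cbcbacbc => cbcbc
  | aabbaca => aaba
  | bab
  | acccabb => acccb

bac->; cab->c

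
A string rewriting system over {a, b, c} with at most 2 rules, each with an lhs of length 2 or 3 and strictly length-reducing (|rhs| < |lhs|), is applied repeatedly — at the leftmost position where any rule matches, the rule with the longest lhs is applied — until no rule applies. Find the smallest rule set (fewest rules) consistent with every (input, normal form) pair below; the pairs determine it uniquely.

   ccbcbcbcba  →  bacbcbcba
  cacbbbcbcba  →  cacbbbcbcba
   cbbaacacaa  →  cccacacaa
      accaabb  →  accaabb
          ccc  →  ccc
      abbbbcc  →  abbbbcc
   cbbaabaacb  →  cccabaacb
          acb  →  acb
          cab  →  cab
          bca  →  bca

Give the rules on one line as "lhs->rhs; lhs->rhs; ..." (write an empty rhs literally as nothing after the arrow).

  | ccbcbcbcba => bacbcbcba
  | cacbbbcbcba
  | cbbaacacaa => cccacacaa
  | accaabb

bba->cc; ccb->ba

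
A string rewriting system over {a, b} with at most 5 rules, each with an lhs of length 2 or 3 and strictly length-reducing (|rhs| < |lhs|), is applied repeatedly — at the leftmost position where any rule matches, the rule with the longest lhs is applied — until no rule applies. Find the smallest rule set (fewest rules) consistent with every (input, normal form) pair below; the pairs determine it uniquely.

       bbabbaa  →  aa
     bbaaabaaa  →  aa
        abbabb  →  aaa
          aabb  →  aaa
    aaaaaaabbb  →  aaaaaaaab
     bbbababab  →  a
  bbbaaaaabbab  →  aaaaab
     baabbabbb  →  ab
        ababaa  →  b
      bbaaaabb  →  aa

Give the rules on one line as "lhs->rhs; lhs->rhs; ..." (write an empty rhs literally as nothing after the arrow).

aba->; baa->b; bb->a; bba->bb

  | bbabbaa => bbbbaa => abbaa => abba => abb => aa
  | bbaaabaaa => bbaabaaa => bbabaaa => bbbaaa => abaaa => aa
  | abbabb => abbbb => aabb => aaa
  | aabb => aaa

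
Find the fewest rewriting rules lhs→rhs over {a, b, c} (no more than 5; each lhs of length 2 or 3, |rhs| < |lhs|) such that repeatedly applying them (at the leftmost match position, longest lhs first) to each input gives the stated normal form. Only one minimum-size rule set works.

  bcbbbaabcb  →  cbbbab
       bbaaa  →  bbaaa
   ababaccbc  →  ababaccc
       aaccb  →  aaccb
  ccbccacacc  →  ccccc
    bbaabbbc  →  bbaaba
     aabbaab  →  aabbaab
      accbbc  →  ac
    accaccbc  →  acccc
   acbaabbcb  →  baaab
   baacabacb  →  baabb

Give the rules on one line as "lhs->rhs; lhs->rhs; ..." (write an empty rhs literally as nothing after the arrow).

acb->b; bbc->a; bc->c; ca->

  | bcbbbaabcb => cbbbaabcb => cbbbaacb => cbbbab
  | bbaaa
  | ababaccbc => ababaccc
  | aaccb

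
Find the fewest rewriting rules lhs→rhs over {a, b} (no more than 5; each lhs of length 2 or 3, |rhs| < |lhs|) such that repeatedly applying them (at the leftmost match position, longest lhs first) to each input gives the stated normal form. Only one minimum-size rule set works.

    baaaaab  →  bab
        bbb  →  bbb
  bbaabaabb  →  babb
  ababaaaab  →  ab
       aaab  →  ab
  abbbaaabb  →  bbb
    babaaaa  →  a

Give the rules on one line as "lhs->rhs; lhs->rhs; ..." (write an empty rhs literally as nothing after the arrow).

  | baaaaab => baaab => bab
  | bbb
  | bbaabaabb => aabaabb => abaabb => babb
  | ababaaaab => bbaaaab => aaaab => aaab => aab => ab

aa->a; aba->b; baa->b; bba->a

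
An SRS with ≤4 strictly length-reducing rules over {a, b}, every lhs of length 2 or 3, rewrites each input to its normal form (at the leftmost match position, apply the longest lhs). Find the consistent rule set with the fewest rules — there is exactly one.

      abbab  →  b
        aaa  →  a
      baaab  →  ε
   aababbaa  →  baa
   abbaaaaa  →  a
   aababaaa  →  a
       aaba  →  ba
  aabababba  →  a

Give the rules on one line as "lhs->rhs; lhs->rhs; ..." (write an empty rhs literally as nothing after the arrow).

aaa->a; ab->b; bb->

  | abbab => bbab => ab => b
  | aaa => a
  | baaab => bab => bb => ε
  | aababbaa => ababbaa => babbaa => bbbaa => baa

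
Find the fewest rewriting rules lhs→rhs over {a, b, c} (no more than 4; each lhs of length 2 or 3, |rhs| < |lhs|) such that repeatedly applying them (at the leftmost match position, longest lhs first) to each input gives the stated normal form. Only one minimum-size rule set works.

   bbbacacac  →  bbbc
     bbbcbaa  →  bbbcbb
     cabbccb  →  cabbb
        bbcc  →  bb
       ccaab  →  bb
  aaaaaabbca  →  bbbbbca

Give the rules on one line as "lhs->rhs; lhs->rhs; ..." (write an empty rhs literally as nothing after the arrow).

  | bbbacacac => bbbcacac => bbbccac => bbbac => bbbc
  | bbbcbaa => bbbcbb
  | cabbccb => cabbb
  | bbcc => bb

aa->b; ac->c; cc->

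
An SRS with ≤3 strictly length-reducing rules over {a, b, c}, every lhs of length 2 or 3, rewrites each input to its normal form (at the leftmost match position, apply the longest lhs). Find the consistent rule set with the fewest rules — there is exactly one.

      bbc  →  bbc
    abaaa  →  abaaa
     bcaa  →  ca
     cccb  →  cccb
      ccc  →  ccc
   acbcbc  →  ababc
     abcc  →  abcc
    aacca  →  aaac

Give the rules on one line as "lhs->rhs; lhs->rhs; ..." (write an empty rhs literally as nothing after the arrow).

bca->c; cbc->ba; cca->ac

  | bbc
  | abaaa
  | bcaa => ca
  | cccb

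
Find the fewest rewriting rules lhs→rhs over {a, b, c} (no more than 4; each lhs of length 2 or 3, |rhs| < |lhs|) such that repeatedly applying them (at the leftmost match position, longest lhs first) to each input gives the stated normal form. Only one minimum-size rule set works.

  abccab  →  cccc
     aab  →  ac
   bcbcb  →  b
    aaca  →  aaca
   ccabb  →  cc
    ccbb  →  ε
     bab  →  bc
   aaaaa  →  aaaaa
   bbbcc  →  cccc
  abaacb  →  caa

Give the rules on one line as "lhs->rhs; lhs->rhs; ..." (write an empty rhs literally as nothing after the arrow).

  | abccab => cccab => cccc
  | aab => ac
  | bcbcb => bcb => b
  | aaca

ab->c; bbb->cc; cb->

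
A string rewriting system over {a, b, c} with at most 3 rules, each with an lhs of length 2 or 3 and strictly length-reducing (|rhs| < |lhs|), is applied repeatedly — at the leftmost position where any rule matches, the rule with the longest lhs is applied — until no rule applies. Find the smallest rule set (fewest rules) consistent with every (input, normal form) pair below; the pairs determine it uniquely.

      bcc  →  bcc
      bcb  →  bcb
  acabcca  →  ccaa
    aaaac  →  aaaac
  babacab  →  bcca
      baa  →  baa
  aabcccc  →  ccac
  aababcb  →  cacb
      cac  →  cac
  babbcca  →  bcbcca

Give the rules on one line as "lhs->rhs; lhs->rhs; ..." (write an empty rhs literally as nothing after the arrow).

ab->c; acc->ca

  | bcc
  | bcb
  | acabcca => acccca => cacca => ccaa
  | aaaac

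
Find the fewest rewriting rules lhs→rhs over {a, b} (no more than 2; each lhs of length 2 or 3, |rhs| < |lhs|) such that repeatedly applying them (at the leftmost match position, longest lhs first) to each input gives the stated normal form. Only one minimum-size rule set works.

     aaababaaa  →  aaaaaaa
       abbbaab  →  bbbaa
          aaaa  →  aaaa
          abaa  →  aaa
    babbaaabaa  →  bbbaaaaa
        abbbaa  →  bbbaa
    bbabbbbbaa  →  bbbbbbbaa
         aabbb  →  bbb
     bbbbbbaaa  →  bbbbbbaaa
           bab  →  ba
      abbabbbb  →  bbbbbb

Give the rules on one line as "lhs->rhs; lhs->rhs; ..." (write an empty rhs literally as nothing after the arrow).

  | aaababaaa => aaaabaaa => aaaaaaa
  | abbbaab => bbbaab => bbbaa
  | aaaa
  | abaa => aaa

ab->a; abb->bb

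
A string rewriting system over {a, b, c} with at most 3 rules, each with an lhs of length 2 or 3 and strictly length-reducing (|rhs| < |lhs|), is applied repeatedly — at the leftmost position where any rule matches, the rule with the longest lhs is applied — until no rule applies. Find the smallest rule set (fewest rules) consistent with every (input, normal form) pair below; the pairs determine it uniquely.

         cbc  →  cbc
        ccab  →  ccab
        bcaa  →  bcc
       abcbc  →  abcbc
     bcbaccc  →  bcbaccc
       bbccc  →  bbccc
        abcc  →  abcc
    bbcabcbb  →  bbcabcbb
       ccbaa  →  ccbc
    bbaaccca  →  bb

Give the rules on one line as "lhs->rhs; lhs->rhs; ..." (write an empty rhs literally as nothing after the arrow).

aa->c; aaa->; aac->aa

  | cbc
  | ccab
  | bcaa => bcc
  | abcbc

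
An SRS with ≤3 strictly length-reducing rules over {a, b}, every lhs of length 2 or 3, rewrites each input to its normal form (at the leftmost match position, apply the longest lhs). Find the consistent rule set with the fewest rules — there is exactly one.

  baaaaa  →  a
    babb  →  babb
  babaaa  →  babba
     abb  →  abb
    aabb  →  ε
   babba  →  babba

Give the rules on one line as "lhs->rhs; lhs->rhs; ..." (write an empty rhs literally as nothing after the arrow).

  | baaaaa => bbaaa => bbba => a
  | babb
  | babaaa => babba
  | abb

aa->b; bbb->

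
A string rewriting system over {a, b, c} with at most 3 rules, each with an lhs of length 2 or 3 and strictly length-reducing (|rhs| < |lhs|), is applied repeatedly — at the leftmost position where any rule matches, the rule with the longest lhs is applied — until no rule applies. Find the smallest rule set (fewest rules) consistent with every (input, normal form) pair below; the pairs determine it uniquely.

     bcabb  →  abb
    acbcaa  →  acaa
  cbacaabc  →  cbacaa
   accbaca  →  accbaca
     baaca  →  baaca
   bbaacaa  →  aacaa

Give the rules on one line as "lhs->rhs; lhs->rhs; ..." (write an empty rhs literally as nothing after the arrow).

  | bcabb => abb
  | acbcaa => acaa
  | cbacaabc => cbacaa
  | accbaca

bba->a; bc->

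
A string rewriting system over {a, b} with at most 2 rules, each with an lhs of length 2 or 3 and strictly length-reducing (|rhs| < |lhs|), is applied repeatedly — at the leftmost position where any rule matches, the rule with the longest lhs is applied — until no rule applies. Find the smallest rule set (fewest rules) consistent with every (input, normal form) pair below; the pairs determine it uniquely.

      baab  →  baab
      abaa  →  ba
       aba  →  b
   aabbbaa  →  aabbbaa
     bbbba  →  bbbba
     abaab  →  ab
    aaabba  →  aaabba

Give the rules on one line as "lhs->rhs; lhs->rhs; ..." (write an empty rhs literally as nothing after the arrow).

aba->b; bab->ab

  | baab
  | abaa => ba
  | aba => b
  | aabbbaa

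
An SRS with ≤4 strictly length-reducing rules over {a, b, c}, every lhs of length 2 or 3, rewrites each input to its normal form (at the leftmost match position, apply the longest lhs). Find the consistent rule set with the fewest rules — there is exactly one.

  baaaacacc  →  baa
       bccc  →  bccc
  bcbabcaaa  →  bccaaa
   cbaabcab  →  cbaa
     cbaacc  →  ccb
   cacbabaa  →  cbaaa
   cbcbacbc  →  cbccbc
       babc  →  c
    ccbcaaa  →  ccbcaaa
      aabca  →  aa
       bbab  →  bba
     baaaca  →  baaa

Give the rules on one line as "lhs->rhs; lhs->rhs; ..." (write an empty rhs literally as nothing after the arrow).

  | baaaacacc => baaaacc => baaacb => baab => baa
  | bccc
  | bcbabcaaa => bcbacaaa => bccaaa
  | cbaabcab => cbaacab => cbaab => cbaa

ab->a; ac->; acc->cb; bac->c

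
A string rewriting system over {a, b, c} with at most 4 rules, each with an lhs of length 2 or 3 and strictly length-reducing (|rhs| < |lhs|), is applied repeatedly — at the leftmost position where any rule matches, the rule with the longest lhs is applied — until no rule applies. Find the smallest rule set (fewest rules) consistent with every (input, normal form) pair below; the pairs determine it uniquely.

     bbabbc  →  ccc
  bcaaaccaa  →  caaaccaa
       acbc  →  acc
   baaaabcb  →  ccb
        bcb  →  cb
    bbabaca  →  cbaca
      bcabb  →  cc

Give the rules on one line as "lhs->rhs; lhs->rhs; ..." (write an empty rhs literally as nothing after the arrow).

ab->b; bb->c; bc->c

  | bbabbc => cabbc => cbbc => ccc
  | bcaaaccaa => caaaccaa
  | acbc => acc
  | baaaabcb => baaabcb => baabcb => babcb => bbcb => ccb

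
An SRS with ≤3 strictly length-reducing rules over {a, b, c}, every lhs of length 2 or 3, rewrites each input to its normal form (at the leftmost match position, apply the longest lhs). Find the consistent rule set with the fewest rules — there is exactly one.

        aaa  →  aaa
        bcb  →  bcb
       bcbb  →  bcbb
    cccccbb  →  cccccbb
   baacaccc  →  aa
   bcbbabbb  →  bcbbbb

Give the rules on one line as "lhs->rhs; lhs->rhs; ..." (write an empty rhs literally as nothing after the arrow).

ac->a; ba->

  | aaa
  | bcb
  | bcbb
  | cccccbb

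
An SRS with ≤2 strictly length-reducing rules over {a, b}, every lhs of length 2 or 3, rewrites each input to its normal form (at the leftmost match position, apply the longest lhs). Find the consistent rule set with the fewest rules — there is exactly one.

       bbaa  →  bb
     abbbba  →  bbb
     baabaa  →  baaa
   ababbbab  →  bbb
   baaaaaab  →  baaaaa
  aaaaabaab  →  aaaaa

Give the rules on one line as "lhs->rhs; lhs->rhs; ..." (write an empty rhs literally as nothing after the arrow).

  | bbaa => bba => bb
  | abbbba => bbba => bbb
  | baabaa => baaa
  | ababbbab => abbbab => bbab => bbb

ab->; bba->bb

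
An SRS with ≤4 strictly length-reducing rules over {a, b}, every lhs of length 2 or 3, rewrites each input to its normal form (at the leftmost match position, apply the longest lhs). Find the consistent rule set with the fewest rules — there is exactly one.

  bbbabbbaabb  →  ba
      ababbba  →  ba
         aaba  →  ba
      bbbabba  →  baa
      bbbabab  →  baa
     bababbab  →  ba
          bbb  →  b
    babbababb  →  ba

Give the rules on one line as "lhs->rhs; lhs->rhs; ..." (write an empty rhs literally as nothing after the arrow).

  | bbbabbbaabb => bbabbbaabb => babbbaabb => babbaabb => babaabb => baaabb => bbabb => babb => bab => ba
  | ababbba => aabbba => aabba => aaba => aaa => ba
  | aaba => aaa => ba
  | bbbabba => bbabba => babba => baba => baa

aaa->ba; ab->a; bb->b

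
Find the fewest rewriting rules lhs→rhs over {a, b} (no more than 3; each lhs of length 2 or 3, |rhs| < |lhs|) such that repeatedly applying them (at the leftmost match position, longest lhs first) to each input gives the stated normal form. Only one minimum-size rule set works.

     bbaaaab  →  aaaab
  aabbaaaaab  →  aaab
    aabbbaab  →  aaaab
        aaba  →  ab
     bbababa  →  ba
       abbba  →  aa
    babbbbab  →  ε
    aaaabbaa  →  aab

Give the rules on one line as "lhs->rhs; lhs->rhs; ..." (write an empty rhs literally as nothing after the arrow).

aba->b; baa->aa; bbb->

  | bbaaaab => baaaab => aaaab
  | aabbaaaaab => aabaaaaab => abaaaab => baaab => aaab
  | aabbbaab => aaaab
  | aaba => ab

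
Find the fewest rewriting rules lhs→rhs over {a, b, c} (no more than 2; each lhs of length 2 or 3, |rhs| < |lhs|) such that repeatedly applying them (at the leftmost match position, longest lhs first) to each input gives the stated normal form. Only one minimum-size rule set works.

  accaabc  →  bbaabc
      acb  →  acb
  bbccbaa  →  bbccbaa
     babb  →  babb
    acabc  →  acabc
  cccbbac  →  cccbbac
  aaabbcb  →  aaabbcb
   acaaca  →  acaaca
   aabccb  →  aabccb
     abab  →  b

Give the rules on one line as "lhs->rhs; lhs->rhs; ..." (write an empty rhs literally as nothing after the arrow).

  | accaabc => bbaabc
  | acb
  | bbccbaa
  | babb

aba->; acc->bb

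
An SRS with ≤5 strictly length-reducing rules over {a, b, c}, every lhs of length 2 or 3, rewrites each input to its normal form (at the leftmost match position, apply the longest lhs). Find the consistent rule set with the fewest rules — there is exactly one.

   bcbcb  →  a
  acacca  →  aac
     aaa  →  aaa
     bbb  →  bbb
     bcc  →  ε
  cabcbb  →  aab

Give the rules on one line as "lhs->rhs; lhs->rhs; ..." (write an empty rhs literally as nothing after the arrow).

ba->; ca->c; cb->a; cc->a

  | bcbcb => bacb => cb => a
  | acacca => accca => aaca => aac
  | aaa
  | bbb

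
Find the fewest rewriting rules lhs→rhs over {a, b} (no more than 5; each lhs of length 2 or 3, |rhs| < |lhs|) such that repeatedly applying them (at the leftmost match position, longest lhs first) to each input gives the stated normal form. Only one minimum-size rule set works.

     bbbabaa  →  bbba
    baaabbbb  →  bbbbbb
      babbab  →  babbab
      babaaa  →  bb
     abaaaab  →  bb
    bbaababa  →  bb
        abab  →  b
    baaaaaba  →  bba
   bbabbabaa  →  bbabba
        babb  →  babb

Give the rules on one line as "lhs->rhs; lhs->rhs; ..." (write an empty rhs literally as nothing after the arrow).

  | bbbabaa => bbba
  | baaabbbb => bbbbbb
  | babbab
  | babaaa => baa => bb

aa->b; aaa->b; aab->; aba->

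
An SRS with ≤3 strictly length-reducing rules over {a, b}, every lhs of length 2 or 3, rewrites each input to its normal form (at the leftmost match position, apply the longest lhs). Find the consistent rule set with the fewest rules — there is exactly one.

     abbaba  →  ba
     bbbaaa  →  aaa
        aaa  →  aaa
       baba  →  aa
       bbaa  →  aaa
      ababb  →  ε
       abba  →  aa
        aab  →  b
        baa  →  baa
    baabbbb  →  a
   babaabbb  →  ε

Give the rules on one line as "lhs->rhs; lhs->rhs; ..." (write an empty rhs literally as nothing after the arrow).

  | abbaba => bbaba => aaba => aba => ba
  | bbbaaa => aaa
  | aaa
  | baba => bba => aa

ab->b; bb->a; bbb->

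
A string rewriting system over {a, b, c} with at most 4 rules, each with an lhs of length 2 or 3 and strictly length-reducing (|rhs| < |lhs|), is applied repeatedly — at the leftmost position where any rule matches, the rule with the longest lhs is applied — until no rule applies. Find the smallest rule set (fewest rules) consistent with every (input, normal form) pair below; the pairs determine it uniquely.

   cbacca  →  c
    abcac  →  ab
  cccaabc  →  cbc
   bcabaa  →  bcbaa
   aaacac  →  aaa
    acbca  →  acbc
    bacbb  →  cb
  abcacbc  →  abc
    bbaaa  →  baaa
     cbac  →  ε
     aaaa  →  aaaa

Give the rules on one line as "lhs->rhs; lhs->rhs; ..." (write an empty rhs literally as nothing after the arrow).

  | cbacca => ccca => ca => c
  | abcac => abcc => ab
  | cccaabc => caabc => cabc => cbc
  | bcabaa => bcbaa

bac->c; bb->b; ca->c; cc->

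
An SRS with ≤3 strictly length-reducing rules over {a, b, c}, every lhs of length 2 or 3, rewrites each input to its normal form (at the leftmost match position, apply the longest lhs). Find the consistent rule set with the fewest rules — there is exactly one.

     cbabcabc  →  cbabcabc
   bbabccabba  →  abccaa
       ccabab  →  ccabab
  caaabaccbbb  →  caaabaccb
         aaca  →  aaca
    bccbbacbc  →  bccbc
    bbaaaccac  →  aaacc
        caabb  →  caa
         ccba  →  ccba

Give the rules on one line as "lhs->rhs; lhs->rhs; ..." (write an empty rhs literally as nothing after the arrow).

  | cbabcabc
  | bbabccabba => abccabba => abccaa
  | ccabab
  | caaabaccbbb => caaabaccb

bb->; cac->c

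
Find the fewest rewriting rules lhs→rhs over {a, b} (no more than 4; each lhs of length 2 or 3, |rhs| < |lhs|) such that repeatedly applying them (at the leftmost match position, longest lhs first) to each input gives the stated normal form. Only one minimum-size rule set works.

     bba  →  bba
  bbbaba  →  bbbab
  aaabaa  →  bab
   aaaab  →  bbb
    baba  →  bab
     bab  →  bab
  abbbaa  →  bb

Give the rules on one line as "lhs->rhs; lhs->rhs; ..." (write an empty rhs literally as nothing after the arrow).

  | bba
  | bbbaba => bbbab
  | aaabaa => babaa => baba => bab
  | aaaab => baab => bbb

aa->b; aba->ab; abb->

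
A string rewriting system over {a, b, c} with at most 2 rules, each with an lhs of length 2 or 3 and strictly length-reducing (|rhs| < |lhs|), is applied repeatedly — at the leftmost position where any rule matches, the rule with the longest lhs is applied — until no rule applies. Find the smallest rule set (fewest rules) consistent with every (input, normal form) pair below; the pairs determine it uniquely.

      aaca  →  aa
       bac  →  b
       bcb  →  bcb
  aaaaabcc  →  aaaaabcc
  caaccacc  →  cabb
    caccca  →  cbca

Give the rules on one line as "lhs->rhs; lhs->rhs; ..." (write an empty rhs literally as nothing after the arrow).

  | aaca => aa
  | bac => b
  | bcb
  | aaaaabcc

ac->; acc->b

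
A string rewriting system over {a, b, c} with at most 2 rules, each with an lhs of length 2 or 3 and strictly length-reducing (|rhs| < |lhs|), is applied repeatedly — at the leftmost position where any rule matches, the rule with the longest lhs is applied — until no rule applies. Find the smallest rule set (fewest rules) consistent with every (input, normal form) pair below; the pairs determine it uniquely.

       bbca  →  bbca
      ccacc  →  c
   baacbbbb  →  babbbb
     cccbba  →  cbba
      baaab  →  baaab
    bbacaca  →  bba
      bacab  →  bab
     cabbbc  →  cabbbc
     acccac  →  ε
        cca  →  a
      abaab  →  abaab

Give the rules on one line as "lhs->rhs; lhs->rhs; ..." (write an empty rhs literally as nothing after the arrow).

  | bbca
  | ccacc => acc => c
  | baacbbbb => babbbb
  | cccbba => cbba

ac->; cc->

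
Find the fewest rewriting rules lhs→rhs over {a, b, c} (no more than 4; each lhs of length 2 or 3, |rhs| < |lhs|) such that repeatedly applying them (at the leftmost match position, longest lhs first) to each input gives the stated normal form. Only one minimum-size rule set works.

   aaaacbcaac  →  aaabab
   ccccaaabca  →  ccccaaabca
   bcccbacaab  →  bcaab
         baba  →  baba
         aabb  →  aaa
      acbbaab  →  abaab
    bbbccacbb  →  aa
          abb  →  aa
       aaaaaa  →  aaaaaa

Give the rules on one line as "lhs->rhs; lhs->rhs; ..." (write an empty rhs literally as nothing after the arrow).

  | aaaacbcaac => aaabbcaac => aaaacaac => aaabaac => aaabab
  | ccccaaabca
  | bcccbacaab => bccacaab => bccbaab => bcaab
  | baba

ac->b; bb->a; cb->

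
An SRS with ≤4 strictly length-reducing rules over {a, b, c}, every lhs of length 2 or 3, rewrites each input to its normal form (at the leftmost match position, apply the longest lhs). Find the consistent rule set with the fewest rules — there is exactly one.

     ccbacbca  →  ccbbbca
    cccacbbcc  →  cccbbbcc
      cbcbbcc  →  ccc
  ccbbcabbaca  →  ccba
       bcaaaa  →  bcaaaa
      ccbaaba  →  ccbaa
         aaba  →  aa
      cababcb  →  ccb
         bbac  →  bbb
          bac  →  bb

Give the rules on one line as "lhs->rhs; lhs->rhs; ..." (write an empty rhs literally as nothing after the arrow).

  | ccbacbca => ccbbbca
  | cccacbbcc => cccbbbcc
  | cbcbbcc => cabcc => ccc
  | ccbbcabbaca => ccbbcbaca => ccbaaca => ccbaba => ccba

ab->; ac->b; bcb->a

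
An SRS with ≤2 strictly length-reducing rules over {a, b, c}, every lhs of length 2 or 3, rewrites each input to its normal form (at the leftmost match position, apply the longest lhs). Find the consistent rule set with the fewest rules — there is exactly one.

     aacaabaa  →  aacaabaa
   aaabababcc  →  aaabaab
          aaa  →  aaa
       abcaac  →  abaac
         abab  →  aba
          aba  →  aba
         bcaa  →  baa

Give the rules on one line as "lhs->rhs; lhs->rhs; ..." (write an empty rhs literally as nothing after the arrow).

  | aacaabaa
  | aaabababcc => aaabaabcc => aaabaabc => aaabaab
  | aaa
  | abcaac => abaac

bab->ba; bc->b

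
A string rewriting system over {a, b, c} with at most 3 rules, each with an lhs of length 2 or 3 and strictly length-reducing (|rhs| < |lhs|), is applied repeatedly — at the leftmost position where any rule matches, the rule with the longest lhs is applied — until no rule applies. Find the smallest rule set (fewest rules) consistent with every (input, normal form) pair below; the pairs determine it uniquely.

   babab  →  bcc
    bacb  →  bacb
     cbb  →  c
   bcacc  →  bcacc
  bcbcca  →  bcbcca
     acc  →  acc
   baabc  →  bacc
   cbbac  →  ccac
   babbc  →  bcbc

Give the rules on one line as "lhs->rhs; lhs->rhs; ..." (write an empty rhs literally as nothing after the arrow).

ab->c; bb->; bba->ca

  | babab => bcab => bcc
  | bacb
  | cbb => c
  | bcacc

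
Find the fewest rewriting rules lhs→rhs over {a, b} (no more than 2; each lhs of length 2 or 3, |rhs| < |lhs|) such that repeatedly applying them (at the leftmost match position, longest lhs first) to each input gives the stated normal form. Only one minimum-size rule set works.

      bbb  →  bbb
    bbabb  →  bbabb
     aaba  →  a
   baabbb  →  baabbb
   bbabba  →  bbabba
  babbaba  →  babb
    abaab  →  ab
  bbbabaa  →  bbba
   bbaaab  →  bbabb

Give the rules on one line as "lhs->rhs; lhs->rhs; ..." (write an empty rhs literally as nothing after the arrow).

aaa->ab; aba->

  | bbb
  | bbabb
  | aaba => a
  | baabbb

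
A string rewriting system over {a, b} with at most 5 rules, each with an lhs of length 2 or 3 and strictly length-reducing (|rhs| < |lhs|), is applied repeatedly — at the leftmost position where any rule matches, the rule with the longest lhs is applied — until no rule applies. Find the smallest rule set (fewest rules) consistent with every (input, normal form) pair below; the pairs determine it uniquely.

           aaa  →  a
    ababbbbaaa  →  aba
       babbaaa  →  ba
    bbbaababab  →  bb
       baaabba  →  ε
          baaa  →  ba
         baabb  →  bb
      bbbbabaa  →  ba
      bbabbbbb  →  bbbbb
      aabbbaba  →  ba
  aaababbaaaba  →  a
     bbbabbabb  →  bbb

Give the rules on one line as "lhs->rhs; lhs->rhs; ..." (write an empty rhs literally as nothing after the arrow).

aa->a; aab->; bab->bb; bba->

  | aaa => aa => a
  | ababbbbaaa => abbbbbaaa => abbbaa => aba
  | babbaaa => bbbaaa => baa => ba
  | bbbaababab => bababab => bbabab => bab => bb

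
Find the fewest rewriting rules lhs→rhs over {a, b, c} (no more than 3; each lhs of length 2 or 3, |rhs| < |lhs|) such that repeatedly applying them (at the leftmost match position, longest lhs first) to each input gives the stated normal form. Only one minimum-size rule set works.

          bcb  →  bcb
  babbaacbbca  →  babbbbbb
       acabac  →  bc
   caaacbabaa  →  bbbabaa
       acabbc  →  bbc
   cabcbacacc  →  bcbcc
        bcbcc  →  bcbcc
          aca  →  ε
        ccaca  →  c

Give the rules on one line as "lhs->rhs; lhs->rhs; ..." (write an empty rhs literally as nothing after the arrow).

aac->bb; ac->c; ca->

  | bcb
  | babbaacbbca => babbbbbbca => babbbbbb
  | acabac => cabac => bac => bc
  | caaacbabaa => aacbabaa => bbbabaa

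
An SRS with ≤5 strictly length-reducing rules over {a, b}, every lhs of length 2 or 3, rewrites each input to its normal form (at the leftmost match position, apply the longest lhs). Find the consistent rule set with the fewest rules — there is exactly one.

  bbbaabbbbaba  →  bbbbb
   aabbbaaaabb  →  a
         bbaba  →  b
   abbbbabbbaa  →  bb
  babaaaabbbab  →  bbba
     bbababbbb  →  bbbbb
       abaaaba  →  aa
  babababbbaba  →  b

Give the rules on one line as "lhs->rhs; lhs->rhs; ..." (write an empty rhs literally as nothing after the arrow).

aaa->; ab->a; abb->; baa->

  | bbbaabbbbaba => bbbbbbaba => bbbbbbaa => bbbbb
  | aabbbaaaabb => abaaaabb => aaaaabb => aabb => a
  | bbaba => bbaa => b
  | abbbbabbbaa => bbabbbaa => bbbaa => bb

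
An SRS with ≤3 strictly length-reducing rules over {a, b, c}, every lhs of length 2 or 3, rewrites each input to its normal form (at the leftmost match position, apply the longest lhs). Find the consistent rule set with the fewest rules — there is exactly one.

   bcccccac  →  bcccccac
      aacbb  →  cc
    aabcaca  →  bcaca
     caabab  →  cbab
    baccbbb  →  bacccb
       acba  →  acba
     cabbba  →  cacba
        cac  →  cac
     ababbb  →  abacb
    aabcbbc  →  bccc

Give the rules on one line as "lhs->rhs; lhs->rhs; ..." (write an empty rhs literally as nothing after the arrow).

  | bcccccac
  | aacbb => cbb => cc
  | aabcaca => bcaca
  | caabab => cbab

aa->; bb->c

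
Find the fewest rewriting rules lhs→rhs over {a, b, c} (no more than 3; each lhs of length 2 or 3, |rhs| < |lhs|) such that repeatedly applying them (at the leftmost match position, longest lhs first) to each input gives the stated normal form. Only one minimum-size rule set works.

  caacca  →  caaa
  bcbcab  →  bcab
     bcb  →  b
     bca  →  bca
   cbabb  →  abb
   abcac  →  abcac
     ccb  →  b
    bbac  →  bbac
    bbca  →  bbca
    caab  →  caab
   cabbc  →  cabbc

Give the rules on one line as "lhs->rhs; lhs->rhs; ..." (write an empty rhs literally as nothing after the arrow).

cb->; cc->

  | caacca => caaa
  | bcbcab => bcab
  | bcb => b
  | bca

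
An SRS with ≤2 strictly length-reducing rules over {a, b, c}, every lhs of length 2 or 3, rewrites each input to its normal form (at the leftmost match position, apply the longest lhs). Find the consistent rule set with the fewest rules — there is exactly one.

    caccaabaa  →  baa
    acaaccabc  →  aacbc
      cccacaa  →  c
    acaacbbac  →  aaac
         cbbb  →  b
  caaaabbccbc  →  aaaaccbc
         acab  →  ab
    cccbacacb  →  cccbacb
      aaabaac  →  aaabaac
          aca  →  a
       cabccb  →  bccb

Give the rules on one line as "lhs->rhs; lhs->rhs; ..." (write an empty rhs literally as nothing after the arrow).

  | caccaabaa => ccaabaa => cabaa => baa
  | acaaccabc => aaccabc => aacbc
  | cccacaa => cccaa => cca => c
  | acaacbbac => aacbbac => aacaac => aaac

bb->a; ca->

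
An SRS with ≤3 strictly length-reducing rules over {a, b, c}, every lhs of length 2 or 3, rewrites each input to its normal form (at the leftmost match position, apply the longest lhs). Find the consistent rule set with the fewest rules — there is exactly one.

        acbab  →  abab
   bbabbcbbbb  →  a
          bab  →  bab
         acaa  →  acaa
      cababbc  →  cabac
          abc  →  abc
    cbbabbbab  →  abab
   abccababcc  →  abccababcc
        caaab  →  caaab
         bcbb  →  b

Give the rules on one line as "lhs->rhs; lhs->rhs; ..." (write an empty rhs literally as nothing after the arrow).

  | acbab => abab
  | bbabbcbbbb => abbcbbbb => acbbbb => abbbb => abb => a
  | bab
  | acaa

bb->; cb->b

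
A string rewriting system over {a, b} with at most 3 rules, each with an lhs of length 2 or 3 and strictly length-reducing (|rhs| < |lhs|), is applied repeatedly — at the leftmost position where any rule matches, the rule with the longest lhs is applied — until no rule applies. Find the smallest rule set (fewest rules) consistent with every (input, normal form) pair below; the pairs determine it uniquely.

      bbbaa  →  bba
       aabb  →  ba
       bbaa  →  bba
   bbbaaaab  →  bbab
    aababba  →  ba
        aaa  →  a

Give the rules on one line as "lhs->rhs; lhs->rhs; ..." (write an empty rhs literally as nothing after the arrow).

aa->a; abb->ba; bbb->bb

  | bbbaa => bbaa => bba
  | aabb => abb => ba
  | bbaa => bba
  | bbbaaaab => bbaaaab => bbaaab => bbaab => bbab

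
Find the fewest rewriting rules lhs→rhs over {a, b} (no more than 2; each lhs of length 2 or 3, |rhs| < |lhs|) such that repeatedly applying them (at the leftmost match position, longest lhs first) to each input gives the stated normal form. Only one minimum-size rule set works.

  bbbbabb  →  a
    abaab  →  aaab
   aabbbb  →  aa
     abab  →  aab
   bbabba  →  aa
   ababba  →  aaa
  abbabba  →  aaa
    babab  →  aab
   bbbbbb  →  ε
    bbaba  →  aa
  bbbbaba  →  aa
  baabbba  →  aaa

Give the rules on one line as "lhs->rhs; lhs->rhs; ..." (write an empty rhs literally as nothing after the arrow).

  | bbbbabb => bbabb => abb => a
  | abaab => aaab
  | aabbbb => aabb => aa
  | abab => aab

ba->a; bb->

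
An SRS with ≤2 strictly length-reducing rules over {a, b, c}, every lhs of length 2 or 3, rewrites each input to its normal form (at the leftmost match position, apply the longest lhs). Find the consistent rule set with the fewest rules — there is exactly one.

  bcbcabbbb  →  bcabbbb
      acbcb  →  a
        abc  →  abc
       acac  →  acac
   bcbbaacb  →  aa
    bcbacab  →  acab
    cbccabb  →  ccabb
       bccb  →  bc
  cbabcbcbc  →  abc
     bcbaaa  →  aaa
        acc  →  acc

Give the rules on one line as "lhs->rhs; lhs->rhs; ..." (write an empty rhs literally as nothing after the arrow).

  | bcbcabbbb => bcabbbb
  | acbcb => acb => a
  | abc
  | acac

ba->a; cb->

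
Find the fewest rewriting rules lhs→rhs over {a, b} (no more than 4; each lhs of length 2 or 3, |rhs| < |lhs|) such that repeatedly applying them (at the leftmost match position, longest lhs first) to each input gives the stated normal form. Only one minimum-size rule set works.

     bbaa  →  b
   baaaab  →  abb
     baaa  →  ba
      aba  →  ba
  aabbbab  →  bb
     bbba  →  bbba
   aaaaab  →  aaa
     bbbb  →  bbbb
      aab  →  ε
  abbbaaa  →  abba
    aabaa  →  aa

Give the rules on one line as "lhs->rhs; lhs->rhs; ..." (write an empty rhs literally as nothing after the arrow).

  | bbaa => bab => b
  | baaaab => abaab => baab => abb
  | baaa => aba => ba
  | aba => ba

aab->; aba->ba; baa->ab; bab->b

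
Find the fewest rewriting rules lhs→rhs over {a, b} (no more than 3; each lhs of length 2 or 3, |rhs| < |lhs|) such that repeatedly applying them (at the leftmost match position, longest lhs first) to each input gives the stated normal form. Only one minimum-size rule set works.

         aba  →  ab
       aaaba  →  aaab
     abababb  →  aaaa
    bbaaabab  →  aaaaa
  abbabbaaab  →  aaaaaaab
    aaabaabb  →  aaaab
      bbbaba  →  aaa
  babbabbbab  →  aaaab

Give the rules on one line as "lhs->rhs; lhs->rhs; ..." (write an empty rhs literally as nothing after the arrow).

  | aba => ab
  | aaaba => aaab
  | abababb => abbabb => aaabb => aaaa
  | bbaaabab => aaaabab => aaaabb => aaaaa

ba->b; bb->a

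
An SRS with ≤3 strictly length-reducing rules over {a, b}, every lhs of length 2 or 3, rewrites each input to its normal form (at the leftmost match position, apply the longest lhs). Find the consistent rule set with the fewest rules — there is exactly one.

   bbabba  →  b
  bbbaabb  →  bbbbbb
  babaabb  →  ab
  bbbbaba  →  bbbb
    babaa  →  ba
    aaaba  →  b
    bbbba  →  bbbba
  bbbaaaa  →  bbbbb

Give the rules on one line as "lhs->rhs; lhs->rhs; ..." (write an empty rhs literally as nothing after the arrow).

  | bbabba => baba => aa => b
  | bbbaabb => bbbbbb
  | babaabb => aaabb => babb => ab
  | bbbbaba => bbbaa => bbbb

aa->b; bab->a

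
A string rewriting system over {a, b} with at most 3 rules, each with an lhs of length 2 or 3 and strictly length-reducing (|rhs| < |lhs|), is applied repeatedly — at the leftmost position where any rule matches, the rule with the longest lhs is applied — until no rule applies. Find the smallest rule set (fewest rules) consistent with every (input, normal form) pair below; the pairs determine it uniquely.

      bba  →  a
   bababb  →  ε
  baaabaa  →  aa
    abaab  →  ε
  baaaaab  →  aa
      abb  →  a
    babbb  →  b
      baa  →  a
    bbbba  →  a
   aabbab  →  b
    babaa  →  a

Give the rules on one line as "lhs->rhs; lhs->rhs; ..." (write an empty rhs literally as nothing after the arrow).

aab->; ba->; bb->

  | bba => a
  | bababb => babb => bb => ε
  | baaabaa => aabaa => aa
  | abaab => aab => ε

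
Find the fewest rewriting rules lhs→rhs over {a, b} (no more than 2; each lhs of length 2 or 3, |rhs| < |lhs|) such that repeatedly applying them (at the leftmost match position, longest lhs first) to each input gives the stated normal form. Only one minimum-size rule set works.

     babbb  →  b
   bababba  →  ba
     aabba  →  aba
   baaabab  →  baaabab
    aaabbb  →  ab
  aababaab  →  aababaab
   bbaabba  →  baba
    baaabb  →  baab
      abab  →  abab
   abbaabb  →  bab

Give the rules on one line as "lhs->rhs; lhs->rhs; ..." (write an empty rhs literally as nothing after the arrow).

  | babbb => bbb => bb => b
  | bababba => babba => bba => ba
  | aabba => aba
  | baaabab

abb->b; bb->b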